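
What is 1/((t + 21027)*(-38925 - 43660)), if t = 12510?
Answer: -1/2769653145 ≈ -3.6106e-10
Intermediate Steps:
1/((t + 21027)*(-38925 - 43660)) = 1/((12510 + 21027)*(-38925 - 43660)) = 1/(33537*(-82585)) = 1/(-2769653145) = -1/2769653145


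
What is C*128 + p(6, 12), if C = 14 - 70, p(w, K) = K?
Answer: -7156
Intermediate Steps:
C = -56
C*128 + p(6, 12) = -56*128 + 12 = -7168 + 12 = -7156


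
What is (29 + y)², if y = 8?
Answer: 1369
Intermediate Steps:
(29 + y)² = (29 + 8)² = 37² = 1369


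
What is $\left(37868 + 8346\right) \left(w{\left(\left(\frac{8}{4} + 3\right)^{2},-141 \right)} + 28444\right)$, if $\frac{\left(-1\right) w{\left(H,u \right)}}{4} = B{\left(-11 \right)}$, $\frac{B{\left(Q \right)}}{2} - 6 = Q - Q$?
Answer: $1312292744$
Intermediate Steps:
$B{\left(Q \right)} = 12$ ($B{\left(Q \right)} = 12 + 2 \left(Q - Q\right) = 12 + 2 \cdot 0 = 12 + 0 = 12$)
$w{\left(H,u \right)} = -48$ ($w{\left(H,u \right)} = \left(-4\right) 12 = -48$)
$\left(37868 + 8346\right) \left(w{\left(\left(\frac{8}{4} + 3\right)^{2},-141 \right)} + 28444\right) = \left(37868 + 8346\right) \left(-48 + 28444\right) = 46214 \cdot 28396 = 1312292744$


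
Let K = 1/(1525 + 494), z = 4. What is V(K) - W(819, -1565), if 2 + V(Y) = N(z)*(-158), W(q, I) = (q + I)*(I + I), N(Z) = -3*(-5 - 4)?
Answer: -2339248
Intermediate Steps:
N(Z) = 27 (N(Z) = -3*(-9) = 27)
W(q, I) = 2*I*(I + q) (W(q, I) = (I + q)*(2*I) = 2*I*(I + q))
K = 1/2019 ≈ 0.00049530
V(Y) = -4268 (V(Y) = -2 + 27*(-158) = -2 - 4266 = -4268)
V(K) - W(819, -1565) = -4268 - 2*(-1565)*(-1565 + 819) = -4268 - 2*(-1565)*(-746) = -4268 - 1*2334980 = -4268 - 2334980 = -2339248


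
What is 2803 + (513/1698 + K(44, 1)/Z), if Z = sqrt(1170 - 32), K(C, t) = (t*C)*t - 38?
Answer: 1586669/566 + 3*sqrt(1138)/569 ≈ 2803.5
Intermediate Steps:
K(C, t) = -38 + C*t**2 (K(C, t) = (C*t)*t - 38 = C*t**2 - 38 = -38 + C*t**2)
Z = sqrt(1138) ≈ 33.734
2803 + (513/1698 + K(44, 1)/Z) = 2803 + (513/1698 + (-38 + 44*1**2)/(sqrt(1138))) = 2803 + (513*(1/1698) + (-38 + 44*1)*(sqrt(1138)/1138)) = 2803 + (171/566 + (-38 + 44)*(sqrt(1138)/1138)) = 2803 + (171/566 + 6*(sqrt(1138)/1138)) = 2803 + (171/566 + 3*sqrt(1138)/569) = 1586669/566 + 3*sqrt(1138)/569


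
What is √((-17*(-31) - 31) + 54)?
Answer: 5*√22 ≈ 23.452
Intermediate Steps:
√((-17*(-31) - 31) + 54) = √((527 - 31) + 54) = √(496 + 54) = √550 = 5*√22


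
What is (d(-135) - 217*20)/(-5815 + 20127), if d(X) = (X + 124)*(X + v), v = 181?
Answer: -2423/7156 ≈ -0.33860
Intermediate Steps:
d(X) = (124 + X)*(181 + X) (d(X) = (X + 124)*(X + 181) = (124 + X)*(181 + X))
(d(-135) - 217*20)/(-5815 + 20127) = ((22444 + (-135)**2 + 305*(-135)) - 217*20)/(-5815 + 20127) = ((22444 + 18225 - 41175) - 4340)/14312 = (-506 - 4340)*(1/14312) = -4846*1/14312 = -2423/7156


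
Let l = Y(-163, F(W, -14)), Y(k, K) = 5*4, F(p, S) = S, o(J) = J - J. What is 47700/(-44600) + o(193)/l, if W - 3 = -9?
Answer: -477/446 ≈ -1.0695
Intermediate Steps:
W = -6 (W = 3 - 9 = -6)
o(J) = 0
Y(k, K) = 20
l = 20
47700/(-44600) + o(193)/l = 47700/(-44600) + 0/20 = 47700*(-1/44600) + 0*(1/20) = -477/446 + 0 = -477/446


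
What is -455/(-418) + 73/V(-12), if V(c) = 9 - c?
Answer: 40069/8778 ≈ 4.5647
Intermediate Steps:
-455/(-418) + 73/V(-12) = -455/(-418) + 73/(9 - 1*(-12)) = -455*(-1/418) + 73/(9 + 12) = 455/418 + 73/21 = 40069/8778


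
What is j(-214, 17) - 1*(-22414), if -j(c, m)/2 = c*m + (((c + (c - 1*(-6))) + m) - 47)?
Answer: 30594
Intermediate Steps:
j(c, m) = 82 - 4*c - 2*m - 2*c*m (j(c, m) = -2*(c*m + (((c + (c - 1*(-6))) + m) - 47)) = -2*(c*m + (((c + (c + 6)) + m) - 47)) = -2*(c*m + (((c + (6 + c)) + m) - 47)) = -2*(c*m + (((6 + 2*c) + m) - 47)) = -2*(c*m + ((6 + m + 2*c) - 47)) = -2*(c*m + (-41 + m + 2*c)) = -2*(-41 + m + 2*c + c*m) = 82 - 4*c - 2*m - 2*c*m)
j(-214, 17) - 1*(-22414) = (82 - 4*(-214) - 2*17 - 2*(-214)*17) - 1*(-22414) = (82 + 856 - 34 + 7276) + 22414 = 8180 + 22414 = 30594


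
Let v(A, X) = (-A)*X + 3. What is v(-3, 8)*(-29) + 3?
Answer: -780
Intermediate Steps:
v(A, X) = 3 - A*X (v(A, X) = -A*X + 3 = 3 - A*X)
v(-3, 8)*(-29) + 3 = (3 - 1*(-3)*8)*(-29) + 3 = (3 + 24)*(-29) + 3 = 27*(-29) + 3 = -783 + 3 = -780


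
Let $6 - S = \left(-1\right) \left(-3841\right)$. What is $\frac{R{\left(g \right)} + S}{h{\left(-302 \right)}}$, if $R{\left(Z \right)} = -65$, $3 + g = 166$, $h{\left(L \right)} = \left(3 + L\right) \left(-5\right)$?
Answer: $- \frac{60}{23} \approx -2.6087$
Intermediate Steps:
$S = -3835$ ($S = 6 - \left(-1\right) \left(-3841\right) = 6 - 3841 = -3835$)
$h{\left(L \right)} = -15 - 5 L$
$g = 163$ ($g = -3 + 166 = 163$)
$\frac{R{\left(g \right)} + S}{h{\left(-302 \right)}} = \frac{-65 - 3835}{-15 - -1510} = - \frac{3900}{-15 + 1510} = - \frac{3900}{1495} = \left(-3900\right) \frac{1}{1495} = - \frac{60}{23}$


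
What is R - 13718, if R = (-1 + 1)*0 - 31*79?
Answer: -16167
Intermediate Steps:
R = -2449 (R = 0*0 - 2449 = 0 - 2449 = -2449)
R - 13718 = -2449 - 13718 = -16167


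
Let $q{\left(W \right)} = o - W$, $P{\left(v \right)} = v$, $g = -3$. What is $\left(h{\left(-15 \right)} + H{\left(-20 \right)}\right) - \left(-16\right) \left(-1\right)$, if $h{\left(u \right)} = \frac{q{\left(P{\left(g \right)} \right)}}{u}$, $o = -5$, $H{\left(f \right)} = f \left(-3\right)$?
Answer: $\frac{662}{15} \approx 44.133$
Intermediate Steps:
$H{\left(f \right)} = - 3 f$
$q{\left(W \right)} = -5 - W$
$h{\left(u \right)} = - \frac{2}{u}$ ($h{\left(u \right)} = \frac{-5 - -3}{u} = \frac{-5 + 3}{u} = - \frac{2}{u}$)
$\left(h{\left(-15 \right)} + H{\left(-20 \right)}\right) - \left(-16\right) \left(-1\right) = \left(- \frac{2}{-15} - -60\right) - \left(-16\right) \left(-1\right) = \left(\left(-2\right) \left(- \frac{1}{15}\right) + 60\right) - 16 = \left(\frac{2}{15} + 60\right) - 16 = \frac{902}{15} - 16 = \frac{662}{15}$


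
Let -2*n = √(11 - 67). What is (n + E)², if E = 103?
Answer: (103 - I*√14)² ≈ 10595.0 - 770.78*I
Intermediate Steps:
n = -I*√14 (n = -√(11 - 67)/2 = -I*√14 ≈ -3.7417*I)
(n + E)² = (-I*√14 + 103)² = (103 - I*√14)²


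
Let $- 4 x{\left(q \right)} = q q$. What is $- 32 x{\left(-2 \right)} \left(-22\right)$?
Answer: $-704$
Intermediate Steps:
$x{\left(q \right)} = - \frac{q^{2}}{4}$ ($x{\left(q \right)} = - \frac{q q}{4} = - \frac{q^{2}}{4}$)
$- 32 x{\left(-2 \right)} \left(-22\right) = - 32 \left(- \frac{\left(-2\right)^{2}}{4}\right) \left(-22\right) = - 32 \left(\left(- \frac{1}{4}\right) 4\right) \left(-22\right) = \left(-32\right) \left(-1\right) \left(-22\right) = 32 \left(-22\right) = -704$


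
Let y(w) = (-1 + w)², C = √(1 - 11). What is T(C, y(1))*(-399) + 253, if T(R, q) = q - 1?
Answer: 652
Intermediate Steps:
C = I*√10 (C = √(-10) = I*√10 ≈ 3.1623*I)
T(R, q) = -1 + q
T(C, y(1))*(-399) + 253 = (-1 + (-1 + 1)²)*(-399) + 253 = (-1 + 0²)*(-399) + 253 = (-1 + 0)*(-399) + 253 = -1*(-399) + 253 = 399 + 253 = 652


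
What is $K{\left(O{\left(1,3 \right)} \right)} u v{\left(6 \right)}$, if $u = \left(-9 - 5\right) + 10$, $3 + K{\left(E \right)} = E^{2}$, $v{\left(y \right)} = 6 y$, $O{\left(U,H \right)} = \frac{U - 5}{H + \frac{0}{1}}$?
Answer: $176$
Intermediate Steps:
$O{\left(U,H \right)} = \frac{-5 + U}{H}$ ($O{\left(U,H \right)} = \frac{-5 + U}{H + 0 \cdot 1} = \frac{-5 + U}{H + 0} = \frac{-5 + U}{H}$)
$K{\left(E \right)} = -3 + E^{2}$
$u = -4$ ($u = -14 + 10 = -4$)
$K{\left(O{\left(1,3 \right)} \right)} u v{\left(6 \right)} = \left(-3 + \left(\frac{-5 + 1}{3}\right)^{2}\right) \left(-4\right) 6 \cdot 6 = \left(-3 + \left(\frac{1}{3} \left(-4\right)\right)^{2}\right) \left(-4\right) 36 = \left(-3 + \left(- \frac{4}{3}\right)^{2}\right) \left(-4\right) 36 = \left(-3 + \frac{16}{9}\right) \left(-4\right) 36 = \left(- \frac{11}{9}\right) \left(-4\right) 36 = \frac{44}{9} \cdot 36 = 176$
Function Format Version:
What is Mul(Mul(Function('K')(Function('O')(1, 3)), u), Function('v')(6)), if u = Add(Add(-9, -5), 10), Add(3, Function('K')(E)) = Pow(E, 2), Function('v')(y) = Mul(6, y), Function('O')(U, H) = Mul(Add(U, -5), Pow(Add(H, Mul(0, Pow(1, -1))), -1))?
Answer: 176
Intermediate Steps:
Function('O')(U, H) = Mul(Pow(H, -1), Add(-5, U)) (Function('O')(U, H) = Mul(Add(-5, U), Pow(Add(H, Mul(0, 1)), -1)) = Mul(Add(-5, U), Pow(Add(H, 0), -1)) = Mul(Add(-5, U), Pow(H, -1)) = Mul(Pow(H, -1), Add(-5, U)))
Function('K')(E) = Add(-3, Pow(E, 2))
u = -4 (u = Add(-14, 10) = -4)
Mul(Mul(Function('K')(Function('O')(1, 3)), u), Function('v')(6)) = Mul(Mul(Add(-3, Pow(Mul(Pow(3, -1), Add(-5, 1)), 2)), -4), Mul(6, 6)) = Mul(Mul(Add(-3, Pow(Mul(Rational(1, 3), -4), 2)), -4), 36) = Mul(Mul(Add(-3, Pow(Rational(-4, 3), 2)), -4), 36) = Mul(Mul(Add(-3, Rational(16, 9)), -4), 36) = Mul(Mul(Rational(-11, 9), -4), 36) = Mul(Rational(44, 9), 36) = 176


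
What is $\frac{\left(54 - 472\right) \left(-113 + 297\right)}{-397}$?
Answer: $\frac{76912}{397} \approx 193.73$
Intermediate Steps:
$\frac{\left(54 - 472\right) \left(-113 + 297\right)}{-397} = \left(-418\right) 184 \left(- \frac{1}{397}\right) = \left(-76912\right) \left(- \frac{1}{397}\right) = \frac{76912}{397}$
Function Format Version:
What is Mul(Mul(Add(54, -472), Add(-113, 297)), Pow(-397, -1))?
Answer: Rational(76912, 397) ≈ 193.73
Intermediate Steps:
Mul(Mul(Add(54, -472), Add(-113, 297)), Pow(-397, -1)) = Mul(Mul(-418, 184), Rational(-1, 397)) = Mul(-76912, Rational(-1, 397)) = Rational(76912, 397)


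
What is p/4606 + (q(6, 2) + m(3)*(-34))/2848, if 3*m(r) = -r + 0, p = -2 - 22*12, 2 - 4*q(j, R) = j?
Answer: -43255/936992 ≈ -0.046164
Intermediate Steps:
q(j, R) = 1/2 - j/4
p = -266 (p = -2 - 264 = -266)
m(r) = -r/3 (m(r) = (-r + 0)/3 = (-r)/3 = -r/3)
p/4606 + (q(6, 2) + m(3)*(-34))/2848 = -266/4606 + ((1/2 - 1/4*6) - 1/3*3*(-34))/2848 = -266*1/4606 + ((1/2 - 3/2) - 1*(-34))*(1/2848) = -19/329 + (-1 + 34)*(1/2848) = -19/329 + 33*(1/2848) = -19/329 + 33/2848 = -43255/936992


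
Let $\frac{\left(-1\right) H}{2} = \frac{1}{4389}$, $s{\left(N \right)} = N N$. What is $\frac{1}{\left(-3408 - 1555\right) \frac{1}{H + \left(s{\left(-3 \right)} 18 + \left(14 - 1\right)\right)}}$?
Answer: $- \frac{768073}{21782607} \approx -0.035261$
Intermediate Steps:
$s{\left(N \right)} = N^{2}$
$H = - \frac{2}{4389} \approx -0.00045568$
$\frac{1}{\left(-3408 - 1555\right) \frac{1}{H + \left(s{\left(-3 \right)} 18 + \left(14 - 1\right)\right)}} = \frac{1}{\left(-3408 - 1555\right) \frac{1}{- \frac{2}{4389} + \left(\left(-3\right)^{2} \cdot 18 + \left(14 - 1\right)\right)}} = \frac{1}{\left(-4963\right) \frac{1}{- \frac{2}{4389} + \left(9 \cdot 18 + \left(14 - 1\right)\right)}} = \frac{1}{\left(-4963\right) \frac{1}{- \frac{2}{4389} + \left(162 + 13\right)}} = \frac{1}{\left(-4963\right) \frac{1}{- \frac{2}{4389} + 175}} = \frac{1}{\left(-4963\right) \frac{1}{\frac{768073}{4389}}} = \frac{1}{\left(-4963\right) \frac{4389}{768073}} = \frac{1}{- \frac{21782607}{768073}} = - \frac{768073}{21782607}$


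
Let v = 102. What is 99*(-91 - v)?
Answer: -19107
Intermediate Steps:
99*(-91 - v) = 99*(-91 - 1*102) = 99*(-91 - 102) = 99*(-193) = -19107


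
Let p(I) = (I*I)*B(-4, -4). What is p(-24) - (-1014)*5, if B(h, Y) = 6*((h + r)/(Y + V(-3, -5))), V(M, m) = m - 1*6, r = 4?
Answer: 5070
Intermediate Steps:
V(M, m) = -6 + m (V(M, m) = m - 6 = -6 + m)
B(h, Y) = 6*(4 + h)/(-11 + Y) (B(h, Y) = 6*((h + 4)/(Y + (-6 - 5))) = 6*((4 + h)/(Y - 11)) = 6*((4 + h)/(-11 + Y)) = 6*(4 + h)/(-11 + Y))
p(I) = 0 (p(I) = (I*I)*(6*(4 - 4)/(-11 - 4)) = I²*(6*0/(-15)) = I²*(6*(-1/15)*0) = I²*0 = 0)
p(-24) - (-1014)*5 = 0 - (-1014)*5 = 0 - 1*(-5070) = 0 + 5070 = 5070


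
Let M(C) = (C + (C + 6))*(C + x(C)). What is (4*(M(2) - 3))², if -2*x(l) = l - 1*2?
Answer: 4624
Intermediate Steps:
x(l) = 1 - l/2 (x(l) = -(l - 1*2)/2 = -(l - 2)/2 = -(-2 + l)/2 = 1 - l/2)
M(C) = (1 + C/2)*(6 + 2*C) (M(C) = (C + (C + 6))*(C + (1 - C/2)) = (C + (6 + C))*(1 + C/2) = (6 + 2*C)*(1 + C/2) = (1 + C/2)*(6 + 2*C))
(4*(M(2) - 3))² = (4*((6 + 2² + 5*2) - 3))² = (4*((6 + 4 + 10) - 3))² = (4*(20 - 3))² = (4*17)² = 68² = 4624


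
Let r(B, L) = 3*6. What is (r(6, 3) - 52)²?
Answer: 1156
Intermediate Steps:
r(B, L) = 18
(r(6, 3) - 52)² = (18 - 52)² = (-34)² = 1156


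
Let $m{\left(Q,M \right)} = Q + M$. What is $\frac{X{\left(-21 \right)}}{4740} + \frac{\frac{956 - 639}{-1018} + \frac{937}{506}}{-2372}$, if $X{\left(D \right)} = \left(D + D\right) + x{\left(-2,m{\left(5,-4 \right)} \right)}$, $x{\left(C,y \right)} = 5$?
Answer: $- \frac{3060559867}{361968967140} \approx -0.0084553$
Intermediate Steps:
$m{\left(Q,M \right)} = M + Q$
$X{\left(D \right)} = 5 + 2 D$ ($X{\left(D \right)} = \left(D + D\right) + 5 = 2 D + 5 = 5 + 2 D$)
$\frac{X{\left(-21 \right)}}{4740} + \frac{\frac{956 - 639}{-1018} + \frac{937}{506}}{-2372} = \frac{5 + 2 \left(-21\right)}{4740} + \frac{\frac{956 - 639}{-1018} + \frac{937}{506}}{-2372} = \left(5 - 42\right) \frac{1}{4740} + \left(317 \left(- \frac{1}{1018}\right) + 937 \cdot \frac{1}{506}\right) \left(- \frac{1}{2372}\right) = \left(-37\right) \frac{1}{4740} + \left(- \frac{317}{1018} + \frac{937}{506}\right) \left(- \frac{1}{2372}\right) = - \frac{37}{4740} + \frac{198366}{128777} \left(- \frac{1}{2372}\right) = - \frac{37}{4740} - \frac{99183}{152729522} = - \frac{3060559867}{361968967140}$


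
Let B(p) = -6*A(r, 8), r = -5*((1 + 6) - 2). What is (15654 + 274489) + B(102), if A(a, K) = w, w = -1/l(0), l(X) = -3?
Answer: 290141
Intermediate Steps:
r = -25 (r = -5*(7 - 2) = -5*5 = -25)
w = 1/3 (w = -1/(-3) = -1*(-1/3) = 1/3 ≈ 0.33333)
A(a, K) = 1/3
B(p) = -2 (B(p) = -6*1/3 = -2)
(15654 + 274489) + B(102) = (15654 + 274489) - 2 = 290143 - 2 = 290141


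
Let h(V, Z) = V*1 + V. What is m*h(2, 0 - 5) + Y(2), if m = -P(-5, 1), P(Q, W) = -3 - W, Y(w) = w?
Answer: 18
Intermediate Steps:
m = 4 (m = -(-3 - 1*1) = -(-3 - 1) = -1*(-4) = 4)
h(V, Z) = 2*V (h(V, Z) = V + V = 2*V)
m*h(2, 0 - 5) + Y(2) = 4*(2*2) + 2 = 4*4 + 2 = 16 + 2 = 18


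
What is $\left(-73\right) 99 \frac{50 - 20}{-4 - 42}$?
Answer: $\frac{108405}{23} \approx 4713.3$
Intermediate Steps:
$\left(-73\right) 99 \frac{50 - 20}{-4 - 42} = - 7227 \frac{30}{-46} = - 7227 \cdot 30 \left(- \frac{1}{46}\right) = \left(-7227\right) \left(- \frac{15}{23}\right) = \frac{108405}{23}$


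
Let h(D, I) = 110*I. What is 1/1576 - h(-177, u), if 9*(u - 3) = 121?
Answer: -25657271/14184 ≈ -1808.9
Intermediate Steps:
u = 148/9 (u = 3 + (⅑)*121 = 3 + 121/9 = 148/9 ≈ 16.444)
1/1576 - h(-177, u) = 1/1576 - 110*148/9 = 1/1576 - 1*16280/9 = 1/1576 - 16280/9 = -25657271/14184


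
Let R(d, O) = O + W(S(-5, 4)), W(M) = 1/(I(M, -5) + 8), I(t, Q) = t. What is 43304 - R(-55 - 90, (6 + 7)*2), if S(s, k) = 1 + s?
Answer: 173111/4 ≈ 43278.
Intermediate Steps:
W(M) = 1/(8 + M) (W(M) = 1/(M + 8) = 1/(8 + M))
R(d, O) = ¼ + O (R(d, O) = O + 1/(8 + (1 - 5)) = O + 1/(8 - 4) = O + 1/4 = O + ¼ = ¼ + O)
43304 - R(-55 - 90, (6 + 7)*2) = 43304 - (¼ + (6 + 7)*2) = 43304 - (¼ + 13*2) = 43304 - (¼ + 26) = 43304 - 1*105/4 = 43304 - 105/4 = 173111/4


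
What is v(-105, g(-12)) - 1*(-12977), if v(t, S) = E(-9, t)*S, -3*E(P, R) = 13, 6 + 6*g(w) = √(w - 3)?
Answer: 38944/3 - 13*I*√15/18 ≈ 12981.0 - 2.7972*I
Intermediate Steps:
g(w) = -1 + √(-3 + w)/6 (g(w) = -1 + √(w - 3)/6 = -1 + √(-3 + w)/6)
E(P, R) = -13/3 (E(P, R) = -⅓*13 = -13/3)
v(t, S) = -13*S/3
v(-105, g(-12)) - 1*(-12977) = -13*(-1 + √(-3 - 12)/6)/3 - 1*(-12977) = -13*(-1 + √(-15)/6)/3 + 12977 = -13*(-1 + (I*√15)/6)/3 + 12977 = -13*(-1 + I*√15/6)/3 + 12977 = (13/3 - 13*I*√15/18) + 12977 = 38944/3 - 13*I*√15/18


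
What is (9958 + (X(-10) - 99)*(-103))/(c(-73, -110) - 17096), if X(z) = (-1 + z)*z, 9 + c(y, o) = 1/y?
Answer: -644225/1248666 ≈ -0.51593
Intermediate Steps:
c(y, o) = -9 + 1/y
X(z) = z*(-1 + z)
(9958 + (X(-10) - 99)*(-103))/(c(-73, -110) - 17096) = (9958 + (-10*(-1 - 10) - 99)*(-103))/((-9 + 1/(-73)) - 17096) = (9958 + (-10*(-11) - 99)*(-103))/((-9 - 1/73) - 17096) = (9958 + (110 - 99)*(-103))/(-658/73 - 17096) = (9958 + 11*(-103))/(-1248666/73) = (9958 - 1133)*(-73/1248666) = 8825*(-73/1248666) = -644225/1248666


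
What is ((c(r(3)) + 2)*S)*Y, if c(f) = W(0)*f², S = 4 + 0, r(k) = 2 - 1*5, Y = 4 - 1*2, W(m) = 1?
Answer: 88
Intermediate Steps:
Y = 2 (Y = 4 - 2 = 2)
r(k) = -3 (r(k) = 2 - 5 = -3)
S = 4
c(f) = f² (c(f) = 1*f² = f²)
((c(r(3)) + 2)*S)*Y = (((-3)² + 2)*4)*2 = ((9 + 2)*4)*2 = (11*4)*2 = 44*2 = 88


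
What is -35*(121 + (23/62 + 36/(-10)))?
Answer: -255563/62 ≈ -4122.0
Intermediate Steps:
-35*(121 + (23/62 + 36/(-10))) = -35*(121 + (23*(1/62) + 36*(-1/10))) = -35*(121 + (23/62 - 18/5)) = -35*(121 - 1001/310) = -35*36509/310 = -255563/62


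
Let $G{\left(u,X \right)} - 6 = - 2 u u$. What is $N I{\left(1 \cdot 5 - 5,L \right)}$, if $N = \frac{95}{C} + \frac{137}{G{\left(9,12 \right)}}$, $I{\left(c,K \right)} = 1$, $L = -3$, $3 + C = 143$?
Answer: $- \frac{109}{546} \approx -0.19963$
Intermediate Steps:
$C = 140$ ($C = -3 + 143 = 140$)
$G{\left(u,X \right)} = 6 - 2 u^{2}$ ($G{\left(u,X \right)} = 6 + - 2 u u = 6 - 2 u^{2}$)
$N = - \frac{109}{546}$ ($N = \frac{95}{140} + \frac{137}{6 - 2 \cdot 9^{2}} = 95 \cdot \frac{1}{140} + \frac{137}{6 - 162} = \frac{19}{28} + \frac{137}{6 - 162} = \frac{19}{28} + \frac{137}{-156} = \frac{19}{28} + 137 \left(- \frac{1}{156}\right) = \frac{19}{28} - \frac{137}{156} = - \frac{109}{546} \approx -0.19963$)
$N I{\left(1 \cdot 5 - 5,L \right)} = \left(- \frac{109}{546}\right) 1 = - \frac{109}{546}$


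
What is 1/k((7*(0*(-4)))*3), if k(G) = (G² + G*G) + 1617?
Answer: 1/1617 ≈ 0.00061843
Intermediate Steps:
k(G) = 1617 + 2*G² (k(G) = (G² + G²) + 1617 = 2*G² + 1617 = 1617 + 2*G²)
1/k((7*(0*(-4)))*3) = 1/(1617 + 2*((7*(0*(-4)))*3)²) = 1/(1617 + 2*((7*0)*3)²) = 1/(1617 + 2*(0*3)²) = 1/(1617 + 2*0²) = 1/(1617 + 2*0) = 1/(1617 + 0) = 1/1617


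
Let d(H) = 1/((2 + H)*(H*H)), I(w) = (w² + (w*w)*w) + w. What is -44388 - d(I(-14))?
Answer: -745871123128319/16803440640 ≈ -44388.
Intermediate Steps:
I(w) = w + w² + w³ (I(w) = (w² + w²*w) + w = (w² + w³) + w = w + w² + w³)
d(H) = 1/(H²*(2 + H)) (d(H) = 1/((2 + H)*H²) = 1/(H²*(2 + H)))
-44388 - d(I(-14)) = -44388 - 1/((-14*(1 - 14 + (-14)²))²*(2 - 14*(1 - 14 + (-14)²))) = -44388 - 1/((-14*(1 - 14 + 196))²*(2 - 14*(1 - 14 + 196))) = -44388 - 1/((-14*183)²*(2 - 14*183)) = -44388 - 1/((-2562)²*(2 - 2562)) = -44388 - 1/(6563844*(-2560)) = -44388 - (-1)/(6563844*2560) = -44388 - 1*(-1/16803440640) = -44388 + 1/16803440640 = -745871123128319/16803440640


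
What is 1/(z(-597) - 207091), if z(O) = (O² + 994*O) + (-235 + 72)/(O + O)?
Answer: -1194/530255237 ≈ -2.2517e-6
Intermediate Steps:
z(O) = O² + 994*O - 163/(2*O) (z(O) = (O² + 994*O) - 163*1/(2*O) = (O² + 994*O) - 163/(2*O) = O² + 994*O - 163/(2*O))
1/(z(-597) - 207091) = 1/(((-597)² + 994*(-597) - 163/2/(-597)) - 207091) = 1/((356409 - 593418 - 163/2*(-1/597)) - 207091) = 1/((356409 - 593418 + 163/1194) - 207091) = 1/(-282988583/1194 - 207091) = 1/(-530255237/1194) = -1194/530255237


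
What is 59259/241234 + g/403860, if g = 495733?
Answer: 71759997131/48712381620 ≈ 1.4731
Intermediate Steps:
59259/241234 + g/403860 = 59259/241234 + 495733/403860 = 71759997131/48712381620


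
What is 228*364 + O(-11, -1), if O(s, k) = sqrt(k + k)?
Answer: 82992 + I*sqrt(2) ≈ 82992.0 + 1.4142*I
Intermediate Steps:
O(s, k) = sqrt(2)*sqrt(k) (O(s, k) = sqrt(2*k) = sqrt(2)*sqrt(k))
228*364 + O(-11, -1) = 228*364 + sqrt(2)*sqrt(-1) = 82992 + sqrt(2)*I = 82992 + I*sqrt(2)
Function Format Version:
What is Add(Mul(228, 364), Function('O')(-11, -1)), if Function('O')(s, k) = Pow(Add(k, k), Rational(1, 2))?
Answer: Add(82992, Mul(I, Pow(2, Rational(1, 2)))) ≈ Add(82992., Mul(1.4142, I))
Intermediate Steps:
Function('O')(s, k) = Mul(Pow(2, Rational(1, 2)), Pow(k, Rational(1, 2))) (Function('O')(s, k) = Pow(Mul(2, k), Rational(1, 2)) = Mul(Pow(2, Rational(1, 2)), Pow(k, Rational(1, 2))))
Add(Mul(228, 364), Function('O')(-11, -1)) = Add(Mul(228, 364), Mul(Pow(2, Rational(1, 2)), Pow(-1, Rational(1, 2)))) = Add(82992, Mul(Pow(2, Rational(1, 2)), I)) = Add(82992, Mul(I, Pow(2, Rational(1, 2))))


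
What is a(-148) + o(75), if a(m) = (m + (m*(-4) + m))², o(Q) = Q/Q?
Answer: 87617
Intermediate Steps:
o(Q) = 1
a(m) = 4*m² (a(m) = (m + (-4*m + m))² = (m - 3*m)² = (-2*m)² = 4*m²)
a(-148) + o(75) = 4*(-148)² + 1 = 4*21904 + 1 = 87616 + 1 = 87617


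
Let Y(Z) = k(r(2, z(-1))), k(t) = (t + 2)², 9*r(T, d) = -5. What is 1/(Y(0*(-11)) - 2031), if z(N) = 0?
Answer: -81/164342 ≈ -0.00049287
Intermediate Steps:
r(T, d) = -5/9 (r(T, d) = (⅑)*(-5) = -5/9)
k(t) = (2 + t)²
Y(Z) = 169/81 (Y(Z) = (2 - 5/9)² = (13/9)² = 169/81)
1/(Y(0*(-11)) - 2031) = 1/(169/81 - 2031) = 1/(-164342/81) = -81/164342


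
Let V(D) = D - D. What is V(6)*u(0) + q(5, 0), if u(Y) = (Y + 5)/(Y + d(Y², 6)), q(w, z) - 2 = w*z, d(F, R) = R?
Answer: 2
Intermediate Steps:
q(w, z) = 2 + w*z
V(D) = 0
u(Y) = (5 + Y)/(6 + Y) (u(Y) = (Y + 5)/(Y + 6) = (5 + Y)/(6 + Y))
V(6)*u(0) + q(5, 0) = 0*((5 + 0)/(6 + 0)) + (2 + 5*0) = 0*(5/6) + (2 + 0) = 0*((⅙)*5) + 2 = 0*(⅚) + 2 = 0 + 2 = 2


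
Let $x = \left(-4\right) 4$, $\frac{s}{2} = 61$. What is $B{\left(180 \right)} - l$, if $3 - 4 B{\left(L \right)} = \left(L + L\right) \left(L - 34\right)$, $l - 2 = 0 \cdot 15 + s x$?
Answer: $- \frac{44757}{4} \approx -11189.0$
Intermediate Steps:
$s = 122$ ($s = 2 \cdot 61 = 122$)
$x = -16$
$l = -1950$ ($l = 2 + \left(0 \cdot 15 + 122 \left(-16\right)\right) = 2 + \left(0 - 1952\right) = 2 - 1952 = -1950$)
$B{\left(L \right)} = \frac{3}{4} - \frac{L \left(-34 + L\right)}{2}$ ($B{\left(L \right)} = \frac{3}{4} - \frac{\left(L + L\right) \left(L - 34\right)}{4} = \frac{3}{4} - \frac{2 L \left(-34 + L\right)}{4} = \frac{3}{4} - \frac{L \left(-34 + L\right)}{2}$)
$B{\left(180 \right)} - l = \left(\frac{3}{4} + 17 \cdot 180 - \frac{180^{2}}{2}\right) - -1950 = \left(\frac{3}{4} + 3060 - 16200\right) + 1950 = - \frac{52557}{4} + 1950 = - \frac{44757}{4}$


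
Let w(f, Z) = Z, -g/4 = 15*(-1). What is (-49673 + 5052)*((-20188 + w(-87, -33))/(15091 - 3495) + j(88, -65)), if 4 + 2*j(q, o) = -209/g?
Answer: 85149406501/347880 ≈ 2.4477e+5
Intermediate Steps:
g = 60 (g = -60*(-1) = -4*(-15) = 60)
j(q, o) = -449/120 (j(q, o) = -2 + (-209/60)/2 = -2 + (-209*1/60)/2 = -2 + (½)*(-209/60) = -2 - 209/120 = -449/120)
(-49673 + 5052)*((-20188 + w(-87, -33))/(15091 - 3495) + j(88, -65)) = (-49673 + 5052)*((-20188 - 33)/(15091 - 3495) - 449/120) = -44621*(-20221/11596 - 449/120) = -44621*(-1908281/347880) = 85149406501/347880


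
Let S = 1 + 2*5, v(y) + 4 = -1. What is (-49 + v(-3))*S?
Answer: -594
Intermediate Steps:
v(y) = -5 (v(y) = -4 - 1 = -5)
S = 11 (S = 1 + 10 = 11)
(-49 + v(-3))*S = (-49 - 5)*11 = -54*11 = -594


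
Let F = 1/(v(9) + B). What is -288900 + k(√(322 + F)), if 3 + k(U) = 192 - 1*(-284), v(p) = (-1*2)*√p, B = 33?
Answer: -288427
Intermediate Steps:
v(p) = -2*√p
F = 1/27 (F = 1/(-2*√9 + 33) = 1/(-2*3 + 33) = 1/(-6 + 33) = 1/27 ≈ 0.037037)
k(U) = 473 (k(U) = -3 + (192 - 1*(-284)) = -3 + (192 + 284) = -3 + 476 = 473)
-288900 + k(√(322 + F)) = -288900 + 473 = -288427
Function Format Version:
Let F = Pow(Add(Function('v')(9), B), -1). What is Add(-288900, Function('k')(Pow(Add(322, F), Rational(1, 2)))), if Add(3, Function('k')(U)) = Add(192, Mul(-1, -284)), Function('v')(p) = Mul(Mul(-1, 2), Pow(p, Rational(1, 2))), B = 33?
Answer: -288427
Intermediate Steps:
Function('v')(p) = Mul(-2, Pow(p, Rational(1, 2)))
F = Rational(1, 27) (F = Pow(Add(Mul(-2, Pow(9, Rational(1, 2))), 33), -1) = Pow(Add(Mul(-2, 3), 33), -1) = Pow(Add(-6, 33), -1) = Pow(27, -1) = Rational(1, 27) ≈ 0.037037)
Function('k')(U) = 473 (Function('k')(U) = Add(-3, Add(192, Mul(-1, -284))) = Add(-3, Add(192, 284)) = Add(-3, 476) = 473)
Add(-288900, Function('k')(Pow(Add(322, F), Rational(1, 2)))) = Add(-288900, 473) = -288427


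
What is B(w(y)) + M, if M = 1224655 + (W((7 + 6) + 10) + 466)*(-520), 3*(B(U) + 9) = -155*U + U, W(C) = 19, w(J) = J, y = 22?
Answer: 2913950/3 ≈ 9.7132e+5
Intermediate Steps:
B(U) = -9 - 154*U/3 (B(U) = -9 + (-155*U + U)/3 = -9 + (-154*U)/3 = -9 - 154*U/3)
M = 972455 (M = 1224655 + (19 + 466)*(-520) = 1224655 + 485*(-520) = 1224655 - 252200 = 972455)
B(w(y)) + M = (-9 - 154/3*22) + 972455 = (-9 - 3388/3) + 972455 = -3415/3 + 972455 = 2913950/3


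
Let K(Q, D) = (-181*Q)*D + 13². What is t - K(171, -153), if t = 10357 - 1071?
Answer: -4726386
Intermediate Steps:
t = 9286
K(Q, D) = 169 - 181*D*Q (K(Q, D) = -181*D*Q + 169 = 169 - 181*D*Q)
t - K(171, -153) = 9286 - (169 - 181*(-153)*171) = 9286 - (169 + 4735503) = 9286 - 1*4735672 = 9286 - 4735672 = -4726386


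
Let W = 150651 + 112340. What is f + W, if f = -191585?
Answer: 71406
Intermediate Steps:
W = 262991
f + W = -191585 + 262991 = 71406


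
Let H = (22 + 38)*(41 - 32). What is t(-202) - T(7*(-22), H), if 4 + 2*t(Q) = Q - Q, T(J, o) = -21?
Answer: 19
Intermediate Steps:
H = 540 (H = 60*9 = 540)
t(Q) = -2 (t(Q) = -2 + (Q - Q)/2 = -2 + (½)*0 = -2 + 0 = -2)
t(-202) - T(7*(-22), H) = -2 - 1*(-21) = -2 + 21 = 19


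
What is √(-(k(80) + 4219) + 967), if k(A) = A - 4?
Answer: 16*I*√13 ≈ 57.689*I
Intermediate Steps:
k(A) = -4 + A
√(-(k(80) + 4219) + 967) = √(-((-4 + 80) + 4219) + 967) = √(-(76 + 4219) + 967) = √(-1*4295 + 967) = √(-4295 + 967) = √(-3328) = 16*I*√13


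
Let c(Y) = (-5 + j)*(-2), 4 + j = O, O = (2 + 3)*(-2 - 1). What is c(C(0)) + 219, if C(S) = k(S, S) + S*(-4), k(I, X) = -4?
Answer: 267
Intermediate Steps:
O = -15 (O = 5*(-3) = -15)
j = -19 (j = -4 - 15 = -19)
C(S) = -4 - 4*S (C(S) = -4 + S*(-4) = -4 - 4*S)
c(Y) = 48 (c(Y) = (-5 - 19)*(-2) = -24*(-2) = 48)
c(C(0)) + 219 = 48 + 219 = 267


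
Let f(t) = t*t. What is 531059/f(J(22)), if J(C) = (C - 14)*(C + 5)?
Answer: 531059/46656 ≈ 11.382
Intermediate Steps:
J(C) = (-14 + C)*(5 + C)
f(t) = t²
531059/f(J(22)) = 531059/((-70 + 22² - 9*22)²) = 531059/((-70 + 484 - 198)²) = 531059/(216²) = 531059/46656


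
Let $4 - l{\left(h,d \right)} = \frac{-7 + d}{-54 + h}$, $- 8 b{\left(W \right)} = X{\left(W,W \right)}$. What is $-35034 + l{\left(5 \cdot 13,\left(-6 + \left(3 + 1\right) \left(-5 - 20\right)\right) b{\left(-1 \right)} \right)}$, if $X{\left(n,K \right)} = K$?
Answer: $- \frac{1541239}{44} \approx -35028.0$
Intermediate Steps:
$b{\left(W \right)} = - \frac{W}{8}$
$l{\left(h,d \right)} = 4 - \frac{-7 + d}{-54 + h}$
$-35034 + l{\left(5 \cdot 13,\left(-6 + \left(3 + 1\right) \left(-5 - 20\right)\right) b{\left(-1 \right)} \right)} = -35034 + \frac{-209 - \left(-6 + \left(3 + 1\right) \left(-5 - 20\right)\right) \left(\left(- \frac{1}{8}\right) \left(-1\right)\right) + 4 \cdot 5 \cdot 13}{-54 + 5 \cdot 13} = -35034 + \frac{-209 - \left(-6 + 4 \left(-5 - 20\right)\right) \frac{1}{8} + 4 \cdot 65}{-54 + 65} = -35034 + \frac{-209 - \left(-6 + 4 \left(-25\right)\right) \frac{1}{8} + 260}{11} = -35034 + \frac{-209 - \left(-6 - 100\right) \frac{1}{8} + 260}{11} = -35034 + \frac{-209 - \left(-106\right) \frac{1}{8} + 260}{11} = -35034 + \frac{-209 - - \frac{53}{4} + 260}{11} = -35034 + \frac{-209 + \frac{53}{4} + 260}{11} = -35034 + \frac{1}{11} \cdot \frac{257}{4} = -35034 + \frac{257}{44} = - \frac{1541239}{44}$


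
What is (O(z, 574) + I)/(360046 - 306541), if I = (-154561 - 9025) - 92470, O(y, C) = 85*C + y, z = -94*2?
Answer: -207454/53505 ≈ -3.8773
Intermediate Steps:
z = -188
O(y, C) = y + 85*C
I = -256056 (I = -163586 - 92470 = -256056)
(O(z, 574) + I)/(360046 - 306541) = ((-188 + 85*574) - 256056)/(360046 - 306541) = ((-188 + 48790) - 256056)/53505 = (48602 - 256056)*(1/53505) = -207454*1/53505 = -207454/53505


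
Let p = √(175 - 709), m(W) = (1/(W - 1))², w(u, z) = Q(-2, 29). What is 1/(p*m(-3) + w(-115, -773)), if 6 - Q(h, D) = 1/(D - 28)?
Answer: 640/3467 - 8*I*√534/3467 ≈ 0.1846 - 0.053322*I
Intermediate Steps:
Q(h, D) = 6 - 1/(-28 + D) (Q(h, D) = 6 - 1/(D - 28) = 6 - 1/(-28 + D))
w(u, z) = 5 (w(u, z) = (-169 + 6*29)/(-28 + 29) = (-169 + 174)/1 = 1*5 = 5)
m(W) = (-1 + W)⁻² (m(W) = (1/(-1 + W))² = (-1 + W)⁻²)
p = I*√534 (p = √(-534) = I*√534 ≈ 23.108*I)
1/(p*m(-3) + w(-115, -773)) = 1/((I*√534)/(-1 - 3)² + 5) = 1/((I*√534)/(-4)² + 5) = 1/((I*√534)*(1/16) + 5) = 1/(I*√534/16 + 5) = 1/(5 + I*√534/16)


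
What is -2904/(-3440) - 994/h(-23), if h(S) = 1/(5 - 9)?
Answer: 1710043/430 ≈ 3976.8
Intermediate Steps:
h(S) = -¼ (h(S) = 1/(-4) = -¼)
-2904/(-3440) - 994/h(-23) = -2904/(-3440) - 994/(-¼) = -2904*(-1/3440) - 994*(-4) = 363/430 + 3976 = 1710043/430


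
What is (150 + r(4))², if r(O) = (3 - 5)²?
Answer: 23716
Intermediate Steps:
r(O) = 4 (r(O) = (-2)² = 4)
(150 + r(4))² = (150 + 4)² = 154² = 23716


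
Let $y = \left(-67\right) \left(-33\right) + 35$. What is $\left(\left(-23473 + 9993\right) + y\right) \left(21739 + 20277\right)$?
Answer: $-472007744$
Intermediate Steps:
$y = 2246$ ($y = 2211 + 35 = 2246$)
$\left(\left(-23473 + 9993\right) + y\right) \left(21739 + 20277\right) = \left(\left(-23473 + 9993\right) + 2246\right) \left(21739 + 20277\right) = \left(-13480 + 2246\right) 42016 = \left(-11234\right) 42016 = -472007744$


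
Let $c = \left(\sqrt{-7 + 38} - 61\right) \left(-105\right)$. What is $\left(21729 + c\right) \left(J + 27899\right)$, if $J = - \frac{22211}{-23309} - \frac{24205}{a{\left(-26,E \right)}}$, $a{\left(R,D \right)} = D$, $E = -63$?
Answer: $\frac{129836392076346}{163163} - \frac{207671772355 \sqrt{31}}{69927} \approx 7.7921 \cdot 10^{8}$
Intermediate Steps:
$c = 6405 - 105 \sqrt{31}$ ($c = \left(\sqrt{31} - 61\right) \left(-105\right) = \left(-61 + \sqrt{31}\right) \left(-105\right) = 6405 - 105 \sqrt{31} \approx 5820.4$)
$J = \frac{565593638}{1468467}$ ($J = - \frac{22211}{-23309} - \frac{24205}{-63} = \left(-22211\right) \left(- \frac{1}{23309}\right) - - \frac{24205}{63} = \frac{22211}{23309} + \frac{24205}{63} = \frac{565593638}{1468467} \approx 385.16$)
$\left(21729 + c\right) \left(J + 27899\right) = \left(21729 + \left(6405 - 105 \sqrt{31}\right)\right) \left(\frac{565593638}{1468467} + 27899\right) = \left(28134 - 105 \sqrt{31}\right) \frac{41534354471}{1468467} = \frac{129836392076346}{163163} - \frac{207671772355 \sqrt{31}}{69927}$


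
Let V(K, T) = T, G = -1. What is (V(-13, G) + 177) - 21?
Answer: 155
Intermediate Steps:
(V(-13, G) + 177) - 21 = (-1 + 177) - 21 = 176 - 21 = 155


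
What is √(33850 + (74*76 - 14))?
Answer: 2*√9865 ≈ 198.65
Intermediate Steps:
√(33850 + (74*76 - 14)) = √(33850 + (5624 - 14)) = √(33850 + 5610) = √39460 = 2*√9865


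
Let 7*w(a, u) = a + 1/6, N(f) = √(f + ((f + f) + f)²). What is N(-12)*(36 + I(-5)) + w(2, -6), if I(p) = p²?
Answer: 13/42 + 122*√321 ≈ 2186.1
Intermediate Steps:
N(f) = √(f + 9*f²) (N(f) = √(f + (2*f + f)²) = √(f + (3*f)²) = √(f + 9*f²))
w(a, u) = 1/42 + a/7 (w(a, u) = (a + 1/6)/7 = (a + ⅙)/7 = (⅙ + a)/7 = 1/42 + a/7)
N(-12)*(36 + I(-5)) + w(2, -6) = √(-12*(1 + 9*(-12)))*(36 + (-5)²) + (1/42 + (⅐)*2) = √(-12*(1 - 108))*(36 + 25) + (1/42 + 2/7) = √(-12*(-107))*61 + 13/42 = √1284*61 + 13/42 = (2*√321)*61 + 13/42 = 122*√321 + 13/42 = 13/42 + 122*√321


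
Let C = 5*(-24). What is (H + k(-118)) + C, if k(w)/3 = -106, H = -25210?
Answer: -25648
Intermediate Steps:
C = -120
k(w) = -318 (k(w) = 3*(-106) = -318)
(H + k(-118)) + C = (-25210 - 318) - 120 = -25528 - 120 = -25648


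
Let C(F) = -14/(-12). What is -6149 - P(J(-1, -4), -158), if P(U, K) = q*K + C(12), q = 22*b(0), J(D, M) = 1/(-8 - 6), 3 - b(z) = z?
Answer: 25667/6 ≈ 4277.8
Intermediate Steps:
b(z) = 3 - z
C(F) = 7/6 (C(F) = -14*(-1/12) = 7/6)
J(D, M) = -1/14 (J(D, M) = 1/(-14) = -1/14)
q = 66 (q = 22*(3 - 1*0) = 22*(3 + 0) = 22*3 = 66)
P(U, K) = 7/6 + 66*K (P(U, K) = 66*K + 7/6 = 7/6 + 66*K)
-6149 - P(J(-1, -4), -158) = -6149 - (7/6 + 66*(-158)) = -6149 - (7/6 - 10428) = -6149 - 1*(-62561/6) = -6149 + 62561/6 = 25667/6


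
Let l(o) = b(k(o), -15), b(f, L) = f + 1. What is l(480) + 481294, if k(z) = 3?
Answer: 481298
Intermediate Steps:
b(f, L) = 1 + f
l(o) = 4 (l(o) = 1 + 3 = 4)
l(480) + 481294 = 4 + 481294 = 481298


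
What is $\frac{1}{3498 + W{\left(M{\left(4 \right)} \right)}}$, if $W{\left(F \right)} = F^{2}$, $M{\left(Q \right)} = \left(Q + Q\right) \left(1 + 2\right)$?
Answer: $\frac{1}{4074} \approx 0.00024546$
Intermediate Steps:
$M{\left(Q \right)} = 6 Q$ ($M{\left(Q \right)} = 2 Q 3 = 6 Q$)
$\frac{1}{3498 + W{\left(M{\left(4 \right)} \right)}} = \frac{1}{3498 + \left(6 \cdot 4\right)^{2}} = \frac{1}{3498 + 24^{2}} = \frac{1}{3498 + 576} = \frac{1}{4074}$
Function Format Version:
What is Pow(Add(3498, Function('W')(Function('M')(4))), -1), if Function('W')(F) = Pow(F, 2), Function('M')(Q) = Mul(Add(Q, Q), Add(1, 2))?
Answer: Rational(1, 4074) ≈ 0.00024546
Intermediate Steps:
Function('M')(Q) = Mul(6, Q) (Function('M')(Q) = Mul(Mul(2, Q), 3) = Mul(6, Q))
Pow(Add(3498, Function('W')(Function('M')(4))), -1) = Pow(Add(3498, Pow(Mul(6, 4), 2)), -1) = Pow(Add(3498, Pow(24, 2)), -1) = Pow(Add(3498, 576), -1) = Pow(4074, -1) = Rational(1, 4074)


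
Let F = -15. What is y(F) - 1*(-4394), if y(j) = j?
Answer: 4379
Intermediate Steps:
y(F) - 1*(-4394) = -15 - 1*(-4394) = -15 + 4394 = 4379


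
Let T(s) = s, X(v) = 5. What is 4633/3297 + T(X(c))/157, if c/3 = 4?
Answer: 4738/3297 ≈ 1.4371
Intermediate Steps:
c = 12 (c = 3*4 = 12)
4633/3297 + T(X(c))/157 = 4633/3297 + 5/157 = 4738/3297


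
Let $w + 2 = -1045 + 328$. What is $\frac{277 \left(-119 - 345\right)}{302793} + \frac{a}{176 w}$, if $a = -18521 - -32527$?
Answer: $- \frac{10252682995}{19158318696} \approx -0.53516$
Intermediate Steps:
$w = -719$ ($w = -2 + \left(-1045 + 328\right) = -2 - 717 = -719$)
$a = 14006$ ($a = -18521 + 32527 = 14006$)
$\frac{277 \left(-119 - 345\right)}{302793} + \frac{a}{176 w} = \frac{277 \left(-119 - 345\right)}{302793} + \frac{14006}{176 \left(-719\right)} = 277 \left(-464\right) \frac{1}{302793} + \frac{14006}{-126544} = \left(-128528\right) \frac{1}{302793} + 14006 \left(- \frac{1}{126544}\right) = - \frac{128528}{302793} - \frac{7003}{63272} = - \frac{10252682995}{19158318696}$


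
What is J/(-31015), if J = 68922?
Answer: -68922/31015 ≈ -2.2222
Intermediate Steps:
J/(-31015) = 68922/(-31015) = 68922*(-1/31015) = -68922/31015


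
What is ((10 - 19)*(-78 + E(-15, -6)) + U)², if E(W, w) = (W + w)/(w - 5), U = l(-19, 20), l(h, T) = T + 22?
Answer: 63920025/121 ≈ 5.2827e+5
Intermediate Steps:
l(h, T) = 22 + T
U = 42 (U = 22 + 20 = 42)
E(W, w) = (W + w)/(-5 + w)
((10 - 19)*(-78 + E(-15, -6)) + U)² = ((10 - 19)*(-78 + (-15 - 6)/(-5 - 6)) + 42)² = (-9*(-78 - 21/(-11)) + 42)² = (-9*(-78 - 1/11*(-21)) + 42)² = (-9*(-78 + 21/11) + 42)² = (-9*(-837/11) + 42)² = (7533/11 + 42)² = (7995/11)² = 63920025/121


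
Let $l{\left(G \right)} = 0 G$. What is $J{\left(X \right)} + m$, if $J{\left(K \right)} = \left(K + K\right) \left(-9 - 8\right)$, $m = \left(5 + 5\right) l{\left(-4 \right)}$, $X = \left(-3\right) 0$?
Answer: $0$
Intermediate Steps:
$l{\left(G \right)} = 0$
$X = 0$
$m = 0$ ($m = \left(5 + 5\right) 0 = 10 \cdot 0 = 0$)
$J{\left(K \right)} = - 34 K$ ($J{\left(K \right)} = 2 K \left(-17\right) = - 34 K$)
$J{\left(X \right)} + m = \left(-34\right) 0 + 0 = 0 + 0 = 0$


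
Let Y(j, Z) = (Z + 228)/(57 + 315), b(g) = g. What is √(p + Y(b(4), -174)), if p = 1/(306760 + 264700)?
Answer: √11389145082815/8857630 ≈ 0.38100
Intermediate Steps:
Y(j, Z) = 19/31 + Z/372 (Y(j, Z) = (228 + Z)/372 = (228 + Z)*(1/372) = 19/31 + Z/372)
p = 1/571460 ≈ 1.7499e-6
√(p + Y(b(4), -174)) = √(1/571460 + (19/31 + (1/372)*(-174))) = √(1/571460 + (19/31 - 29/62)) = √(1/571460 + 9/62) = √(2571601/17715260) = √11389145082815/8857630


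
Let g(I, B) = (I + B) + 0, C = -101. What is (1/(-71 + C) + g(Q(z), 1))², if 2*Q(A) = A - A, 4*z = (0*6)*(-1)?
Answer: 29241/29584 ≈ 0.98841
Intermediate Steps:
z = 0 (z = ((0*6)*(-1))/4 = (0*(-1))/4 = (¼)*0 = 0)
Q(A) = 0 (Q(A) = (A - A)/2 = (½)*0 = 0)
g(I, B) = B + I (g(I, B) = (B + I) + 0 = B + I)
(1/(-71 + C) + g(Q(z), 1))² = (1/(-71 - 101) + (1 + 0))² = (1/(-172) + 1)² = (-1/172 + 1)² = (171/172)² = 29241/29584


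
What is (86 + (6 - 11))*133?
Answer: 10773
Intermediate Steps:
(86 + (6 - 11))*133 = (86 - 5)*133 = 81*133 = 10773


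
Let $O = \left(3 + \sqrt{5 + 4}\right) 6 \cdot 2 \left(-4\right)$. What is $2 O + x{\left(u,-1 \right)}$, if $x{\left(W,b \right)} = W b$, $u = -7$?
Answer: $-569$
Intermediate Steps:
$O = -288$ ($O = \left(3 + \sqrt{9}\right) 12 \left(-4\right) = \left(3 + 3\right) \left(-48\right) = 6 \left(-48\right) = -288$)
$2 O + x{\left(u,-1 \right)} = 2 \left(-288\right) - -7 = -576 + 7 = -569$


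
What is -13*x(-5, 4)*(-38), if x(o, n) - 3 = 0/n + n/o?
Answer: 5434/5 ≈ 1086.8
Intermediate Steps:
x(o, n) = 3 + n/o (x(o, n) = 3 + (0/n + n/o) = 3 + (0 + n/o) = 3 + n/o)
-13*x(-5, 4)*(-38) = -13*(3 + 4/(-5))*(-38) = -13*(3 + 4*(-1/5))*(-38) = -13*(3 - 4/5)*(-38) = -13*11/5*(-38) = -143/5*(-38) = 5434/5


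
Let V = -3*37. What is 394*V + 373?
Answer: -43361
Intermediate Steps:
V = -111
394*V + 373 = 394*(-111) + 373 = -43734 + 373 = -43361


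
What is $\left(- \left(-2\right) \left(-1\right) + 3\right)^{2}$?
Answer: $1$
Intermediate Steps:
$\left(- \left(-2\right) \left(-1\right) + 3\right)^{2} = \left(\left(-1\right) 2 + 3\right)^{2} = \left(-2 + 3\right)^{2} = 1^{2} = 1$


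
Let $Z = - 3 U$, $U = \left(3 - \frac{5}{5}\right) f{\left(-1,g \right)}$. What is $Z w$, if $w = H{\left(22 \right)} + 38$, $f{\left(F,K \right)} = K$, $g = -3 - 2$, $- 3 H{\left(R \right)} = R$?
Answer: $920$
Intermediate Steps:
$H{\left(R \right)} = - \frac{R}{3}$
$g = -5$ ($g = -3 - 2 = -5$)
$U = -10$ ($U = \left(3 - \frac{5}{5}\right) \left(-5\right) = \left(3 - 1\right) \left(-5\right) = 2 \left(-5\right) = -10$)
$Z = 30$ ($Z = \left(-3\right) \left(-10\right) = 30$)
$w = \frac{92}{3}$ ($w = \left(- \frac{1}{3}\right) 22 + 38 = - \frac{22}{3} + 38 = \frac{92}{3} \approx 30.667$)
$Z w = 30 \cdot \frac{92}{3} = 920$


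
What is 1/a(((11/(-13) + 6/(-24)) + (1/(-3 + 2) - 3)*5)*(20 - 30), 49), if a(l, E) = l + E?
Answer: 26/6759 ≈ 0.0038467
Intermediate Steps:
a(l, E) = E + l
1/a(((11/(-13) + 6/(-24)) + (1/(-3 + 2) - 3)*5)*(20 - 30), 49) = 1/(49 + ((11/(-13) + 6/(-24)) + (1/(-3 + 2) - 3)*5)*(20 - 30)) = 1/(49 + ((11*(-1/13) + 6*(-1/24)) + (1/(-1) - 3)*5)*(-10)) = 1/(49 + ((-11/13 - 1/4) + (-1 - 3)*5)*(-10)) = 1/(49 + (-57/52 - 4*5)*(-10)) = 1/(49 + (-57/52 - 20)*(-10)) = 1/(49 - 1097/52*(-10)) = 1/(49 + 5485/26) = 1/(6759/26) = 26/6759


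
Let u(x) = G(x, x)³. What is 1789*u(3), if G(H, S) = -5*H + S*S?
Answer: -386424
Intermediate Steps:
G(H, S) = S² - 5*H (G(H, S) = -5*H + S² = S² - 5*H)
u(x) = (x² - 5*x)³
1789*u(3) = 1789*(3³*(-5 + 3)³) = 1789*(27*(-2)³) = 1789*(27*(-8)) = 1789*(-216) = -386424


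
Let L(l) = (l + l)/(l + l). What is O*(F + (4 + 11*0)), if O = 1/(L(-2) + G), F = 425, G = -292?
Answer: -143/97 ≈ -1.4742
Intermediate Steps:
L(l) = 1 (L(l) = (2*l)/((2*l)) = (2*l)*(1/(2*l)) = 1)
O = -1/291 (O = 1/(1 - 292) = 1/(-291) = -1/291 ≈ -0.0034364)
O*(F + (4 + 11*0)) = -(425 + (4 + 11*0))/291 = -(425 + (4 + 0))/291 = -(425 + 4)/291 = -1/291*429 = -143/97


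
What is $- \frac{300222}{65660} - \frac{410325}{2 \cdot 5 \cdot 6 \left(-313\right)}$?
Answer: $\frac{355062839}{20551580} \approx 17.277$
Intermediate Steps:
$- \frac{300222}{65660} - \frac{410325}{2 \cdot 5 \cdot 6 \left(-313\right)} = \left(-300222\right) \frac{1}{65660} - \frac{410325}{10 \cdot 6 \left(-313\right)} = - \frac{150111}{32830} - \frac{410325}{60 \left(-313\right)} = - \frac{150111}{32830} - \frac{410325}{-18780} = - \frac{150111}{32830} - - \frac{27355}{1252} = - \frac{150111}{32830} + \frac{27355}{1252} = \frac{355062839}{20551580}$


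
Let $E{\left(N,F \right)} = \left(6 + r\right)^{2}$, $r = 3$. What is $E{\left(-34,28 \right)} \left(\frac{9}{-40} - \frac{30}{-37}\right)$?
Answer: $\frac{70227}{1480} \approx 47.451$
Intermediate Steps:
$E{\left(N,F \right)} = 81$ ($E{\left(N,F \right)} = \left(6 + 3\right)^{2} = 9^{2} = 81$)
$E{\left(-34,28 \right)} \left(\frac{9}{-40} - \frac{30}{-37}\right) = 81 \left(\frac{9}{-40} - \frac{30}{-37}\right) = 81 \left(9 \left(- \frac{1}{40}\right) - - \frac{30}{37}\right) = 81 \left(- \frac{9}{40} + \frac{30}{37}\right) = 81 \cdot \frac{867}{1480} = \frac{70227}{1480}$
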